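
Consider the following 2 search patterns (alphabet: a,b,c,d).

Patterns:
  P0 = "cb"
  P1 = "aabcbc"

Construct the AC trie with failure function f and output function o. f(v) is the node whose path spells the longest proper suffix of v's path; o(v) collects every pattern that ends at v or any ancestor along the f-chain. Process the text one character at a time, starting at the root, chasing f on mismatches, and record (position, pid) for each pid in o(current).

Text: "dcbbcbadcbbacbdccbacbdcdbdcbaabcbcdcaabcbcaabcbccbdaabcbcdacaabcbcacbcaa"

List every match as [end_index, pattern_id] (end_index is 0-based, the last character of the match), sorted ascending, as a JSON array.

Build automaton:
Trie (insert patterns):
  0='ε' goto a→3 c→1
  1='c' goto b→2
  2='cb' goto ·  ←P0
  3='a' goto a→4
  4='aa' goto b→5
  5='aab' goto c→6
  6='aabc' goto b→7
  7='aabcb' goto c→8
  8='aabcbc' goto ·  ←P1

BFS fail/out derivation:
  n1('c'): parent n0 fail=0; on 'c' 0 → fail=0;  out ∅∪∅=∅
  n3('a'): parent n0 fail=0; on 'a' 0 → fail=0;  out ∅∪∅=∅
  n2('cb'): parent n1 fail=0; on 'b' 0 → fail=0;  out {0}∪∅={0}
  n4('aa'): parent n3 fail=0; on 'a' 0 → fail=3;  out ∅∪∅=∅
  n5('aab'): parent n4 fail=3; on 'b' 3→0 → fail=0;  out ∅∪∅=∅
  n6('aabc'): parent n5 fail=0; on 'c' 0 → fail=1;  out ∅∪∅=∅
  n7('aabcb'): parent n6 fail=1; on 'b' 1 → fail=2;  out ∅∪{0}={0}
  n8('aabcbc'): parent n7 fail=2; on 'c' 2→0 → fail=1;  out {1}∪∅={1}

Text stream:
i=0 'd': node 0→0
i=1 'c': node 0→1
i=2 'b': node 1→2  → match P0@[1:2]
i=3 'b': node 2→0 (fail-walked)
i=4 'c': node 0→1
i=5 'b': node 1→2  → match P0@[4:5]
i=6 'a': node 2→3 (fail-walked)
i=7 'd': node 3→0 (fail-walked)
i=8 'c': node 0→1
i=9 'b': node 1→2  → match P0@[8:9]
i=10 'b': node 2→0 (fail-walked)
i=11 'a': node 0→3
i=12 'c': node 3→1 (fail-walked)
i=13 'b': node 1→2  → match P0@[12:13]
i=14 'd': node 2→0 (fail-walked)
i=15 'c': node 0→1
i=16 'c': node 1→1 (fail-walked)
i=17 'b': node 1→2  → match P0@[16:17]
i=18 'a': node 2→3 (fail-walked)
i=19 'c': node 3→1 (fail-walked)
i=20 'b': node 1→2  → match P0@[19:20]
i=21 'd': node 2→0 (fail-walked)
i=22 'c': node 0→1
i=23 'd': node 1→0 (fail-walked)
i=24 'b': node 0→0
i=25 'd': node 0→0
i=26 'c': node 0→1
i=27 'b': node 1→2  → match P0@[26:27]
i=28 'a': node 2→3 (fail-walked)
i=29 'a': node 3→4
i=30 'b': node 4→5
i=31 'c': node 5→6
i=32 'b': node 6→7  → match P0@[31:32]
i=33 'c': node 7→8  → match P1@[28:33]
i=34 'd': node 8→0 (fail-walked)
i=35 'c': node 0→1
i=36 'a': node 1→3 (fail-walked)
i=37 'a': node 3→4
i=38 'b': node 4→5
i=39 'c': node 5→6
i=40 'b': node 6→7  → match P0@[39:40]
i=41 'c': node 7→8  → match P1@[36:41]
i=42 'a': node 8→3 (fail-walked)
i=43 'a': node 3→4
i=44 'b': node 4→5
i=45 'c': node 5→6
i=46 'b': node 6→7  → match P0@[45:46]
i=47 'c': node 7→8  → match P1@[42:47]
i=48 'c': node 8→1 (fail-walked)
i=49 'b': node 1→2  → match P0@[48:49]
i=50 'd': node 2→0 (fail-walked)
i=51 'a': node 0→3
i=52 'a': node 3→4
i=53 'b': node 4→5
i=54 'c': node 5→6
i=55 'b': node 6→7  → match P0@[54:55]
i=56 'c': node 7→8  → match P1@[51:56]
i=57 'd': node 8→0 (fail-walked)
i=58 'a': node 0→3
i=59 'c': node 3→1 (fail-walked)
i=60 'a': node 1→3 (fail-walked)
i=61 'a': node 3→4
i=62 'b': node 4→5
i=63 'c': node 5→6
i=64 'b': node 6→7  → match P0@[63:64]
i=65 'c': node 7→8  → match P1@[60:65]
i=66 'a': node 8→3 (fail-walked)
i=67 'c': node 3→1 (fail-walked)
i=68 'b': node 1→2  → match P0@[67:68]
i=69 'c': node 2→1 (fail-walked)
i=70 'a': node 1→3 (fail-walked)
i=71 'a': node 3→4

Matches: [[2,0],[5,0],[9,0],[13,0],[17,0],[20,0],[27,0],[32,0],[33,1],[40,0],[41,1],[46,0],[47,1],[49,0],[55,0],[56,1],[64,0],[65,1],[68,0]]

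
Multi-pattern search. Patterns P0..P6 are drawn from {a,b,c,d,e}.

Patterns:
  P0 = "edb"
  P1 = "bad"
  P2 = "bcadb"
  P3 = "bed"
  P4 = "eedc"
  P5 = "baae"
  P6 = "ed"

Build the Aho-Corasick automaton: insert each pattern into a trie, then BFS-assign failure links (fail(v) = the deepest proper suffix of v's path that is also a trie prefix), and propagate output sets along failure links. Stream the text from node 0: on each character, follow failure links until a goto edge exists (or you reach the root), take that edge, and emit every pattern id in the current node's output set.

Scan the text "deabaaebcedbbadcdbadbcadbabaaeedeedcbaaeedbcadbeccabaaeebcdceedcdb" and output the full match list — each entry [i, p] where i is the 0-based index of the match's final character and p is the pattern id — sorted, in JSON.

Build automaton:
Trie nodes:
  n0 'ε': b→4 e→1
  n1 'e': d→2 e→13
  n2 'ed': b→3  [P6 ends]
  n3 'edb': ·  [P0 ends]
  n4 'b': a→5 c→7 e→11
  n5 'ba': a→16 d→6
  n6 'bad': ·  [P1 ends]
  n7 'bc': a→8
  n8 'bca': d→9
  n9 'bcad': b→10
  n10 'bcadb': ·  [P2 ends]
  n11 'be': d→12
  n12 'bed': ·  [P3 ends]
  n13 'ee': d→14
  n14 'eed': c→15
  n15 'eedc': ·  [P4 ends]
  n16 'baa': e→17
  n17 'baae': ·  [P5 ends]

BFS fail/out derivation:
  n1('e'): parent n0 fail=0; on 'e' 0 → fail=0;  out ∅∪∅=∅
  n4('b'): parent n0 fail=0; on 'b' 0 → fail=0;  out ∅∪∅=∅
  n2('ed'): parent n1 fail=0; on 'd' 0 → fail=0;  out {6}∪∅={6}
  n5('ba'): parent n4 fail=0; on 'a' 0 → fail=0;  out ∅∪∅=∅
  n7('bc'): parent n4 fail=0; on 'c' 0 → fail=0;  out ∅∪∅=∅
  n11('be'): parent n4 fail=0; on 'e' 0 → fail=1;  out ∅∪∅=∅
  n13('ee'): parent n1 fail=0; on 'e' 0 → fail=1;  out ∅∪∅=∅
  n3('edb'): parent n2 fail=0; on 'b' 0 → fail=4;  out {0}∪∅={0}
  n6('bad'): parent n5 fail=0; on 'd' 0 → fail=0;  out {1}∪∅={1}
  n8('bca'): parent n7 fail=0; on 'a' 0 → fail=0;  out ∅∪∅=∅
  n12('bed'): parent n11 fail=1; on 'd' 1 → fail=2;  out {3}∪{6}={3,6}
  n14('eed'): parent n13 fail=1; on 'd' 1 → fail=2;  out ∅∪{6}={6}
  n16('baa'): parent n5 fail=0; on 'a' 0 → fail=0;  out ∅∪∅=∅
  n9('bcad'): parent n8 fail=0; on 'd' 0 → fail=0;  out ∅∪∅=∅
  n15('eedc'): parent n14 fail=2; on 'c' 2→0 → fail=0;  out {4}∪∅={4}
  n17('baae'): parent n16 fail=0; on 'e' 0 → fail=1;  out {5}∪∅={5}
  n10('bcadb'): parent n9 fail=0; on 'b' 0 → fail=4;  out {2}∪∅={2}

Run:
[0] read 'd'  n0⇒n0
[1] read 'e'  n0⇒n1
[2] read 'a'  n1⇒n0 ·f
[3] read 'b'  n0⇒n4
[4] read 'a'  n4⇒n5
[5] read 'a'  n5⇒n16
[6] read 'e'  n16⇒n17  → match P5@[3:6]
[7] read 'b'  n17⇒n4 ·f
[8] read 'c'  n4⇒n7
[9] read 'e'  n7⇒n1 ·f
[10] read 'd'  n1⇒n2  → match P6@[9:10]
[11] read 'b'  n2⇒n3  → match P0@[9:11]
[12] read 'b'  n3⇒n4 ·f
[13] read 'a'  n4⇒n5
[14] read 'd'  n5⇒n6  → match P1@[12:14]
[15] read 'c'  n6⇒n0 ·f
[16] read 'd'  n0⇒n0
[17] read 'b'  n0⇒n4
[18] read 'a'  n4⇒n5
[19] read 'd'  n5⇒n6  → match P1@[17:19]
[20] read 'b'  n6⇒n4 ·f
[21] read 'c'  n4⇒n7
[22] read 'a'  n7⇒n8
[23] read 'd'  n8⇒n9
[24] read 'b'  n9⇒n10  → match P2@[20:24]
[25] read 'a'  n10⇒n5 ·f
[26] read 'b'  n5⇒n4 ·f
[27] read 'a'  n4⇒n5
[28] read 'a'  n5⇒n16
[29] read 'e'  n16⇒n17  → match P5@[26:29]
[30] read 'e'  n17⇒n13 ·f
[31] read 'd'  n13⇒n14  → match P6@[30:31]
[32] read 'e'  n14⇒n1 ·f
[33] read 'e'  n1⇒n13
[34] read 'd'  n13⇒n14  → match P6@[33:34]
[35] read 'c'  n14⇒n15  → match P4@[32:35]
[36] read 'b'  n15⇒n4 ·f
[37] read 'a'  n4⇒n5
[38] read 'a'  n5⇒n16
[39] read 'e'  n16⇒n17  → match P5@[36:39]
[40] read 'e'  n17⇒n13 ·f
[41] read 'd'  n13⇒n14  → match P6@[40:41]
[42] read 'b'  n14⇒n3 ·f  → match P0@[40:42]
[43] read 'c'  n3⇒n7 ·f
[44] read 'a'  n7⇒n8
[45] read 'd'  n8⇒n9
[46] read 'b'  n9⇒n10  → match P2@[42:46]
[47] read 'e'  n10⇒n11 ·f
[48] read 'c'  n11⇒n0 ·f
[49] read 'c'  n0⇒n0
[50] read 'a'  n0⇒n0
[51] read 'b'  n0⇒n4
[52] read 'a'  n4⇒n5
[53] read 'a'  n5⇒n16
[54] read 'e'  n16⇒n17  → match P5@[51:54]
[55] read 'e'  n17⇒n13 ·f
[56] read 'b'  n13⇒n4 ·f
[57] read 'c'  n4⇒n7
[58] read 'd'  n7⇒n0 ·f
[59] read 'c'  n0⇒n0
[60] read 'e'  n0⇒n1
[61] read 'e'  n1⇒n13
[62] read 'd'  n13⇒n14  → match P6@[61:62]
[63] read 'c'  n14⇒n15  → match P4@[60:63]
[64] read 'd'  n15⇒n0 ·f
[65] read 'b'  n0⇒n4

Result: [[6,5],[10,6],[11,0],[14,1],[19,1],[24,2],[29,5],[31,6],[34,6],[35,4],[39,5],[41,6],[42,0],[46,2],[54,5],[62,6],[63,4]]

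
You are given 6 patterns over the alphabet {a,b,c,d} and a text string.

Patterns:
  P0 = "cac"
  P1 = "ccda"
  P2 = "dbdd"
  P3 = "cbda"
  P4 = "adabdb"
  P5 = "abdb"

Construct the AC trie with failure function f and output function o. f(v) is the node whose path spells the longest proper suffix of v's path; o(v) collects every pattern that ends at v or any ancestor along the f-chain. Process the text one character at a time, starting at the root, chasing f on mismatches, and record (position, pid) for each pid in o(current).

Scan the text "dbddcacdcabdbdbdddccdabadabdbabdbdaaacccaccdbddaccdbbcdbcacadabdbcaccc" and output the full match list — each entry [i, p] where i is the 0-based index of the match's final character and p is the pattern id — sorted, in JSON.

Construct AC machine:
Trie nodes:
  n0 'ε': a→14 c→1 d→7
  n1 'c': a→2 b→11 c→4
  n2 'ca': c→3
  n3 'cac': ·  [P0 ends]
  n4 'cc': d→5
  n5 'ccd': a→6
  n6 'ccda': ·  [P1 ends]
  n7 'd': b→8
  n8 'db': d→9
  n9 'dbd': d→10
  n10 'dbdd': ·  [P2 ends]
  n11 'cb': d→12
  n12 'cbd': a→13
  n13 'cbda': ·  [P3 ends]
  n14 'a': b→20 d→15
  n15 'ad': a→16
  n16 'ada': b→17
  n17 'adab': d→18
  n18 'adabd': b→19
  n19 'adabdb': ·  [P4 ends]
  n20 'ab': d→21
  n21 'abd': b→22
  n22 'abdb': ·  [P5 ends]

Failure links (BFS by depth):
  n1('c'): parent n0 fail=0; on 'c' 0 → fail=0;  out ∅∪∅=∅
  n7('d'): parent n0 fail=0; on 'd' 0 → fail=0;  out ∅∪∅=∅
  n14('a'): parent n0 fail=0; on 'a' 0 → fail=0;  out ∅∪∅=∅
  n2('ca'): parent n1 fail=0; on 'a' 0 → fail=14;  out ∅∪∅=∅
  n4('cc'): parent n1 fail=0; on 'c' 0 → fail=1;  out ∅∪∅=∅
  n8('db'): parent n7 fail=0; on 'b' 0 → fail=0;  out ∅∪∅=∅
  n11('cb'): parent n1 fail=0; on 'b' 0 → fail=0;  out ∅∪∅=∅
  n15('ad'): parent n14 fail=0; on 'd' 0 → fail=7;  out ∅∪∅=∅
  n20('ab'): parent n14 fail=0; on 'b' 0 → fail=0;  out ∅∪∅=∅
  n3('cac'): parent n2 fail=14; on 'c' 14→0 → fail=1;  out {0}∪∅={0}
  n5('ccd'): parent n4 fail=1; on 'd' 1→0 → fail=7;  out ∅∪∅=∅
  n9('dbd'): parent n8 fail=0; on 'd' 0 → fail=7;  out ∅∪∅=∅
  n12('cbd'): parent n11 fail=0; on 'd' 0 → fail=7;  out ∅∪∅=∅
  n16('ada'): parent n15 fail=7; on 'a' 7→0 → fail=14;  out ∅∪∅=∅
  n21('abd'): parent n20 fail=0; on 'd' 0 → fail=7;  out ∅∪∅=∅
  n6('ccda'): parent n5 fail=7; on 'a' 7→0 → fail=14;  out {1}∪∅={1}
  n10('dbdd'): parent n9 fail=7; on 'd' 7→0 → fail=7;  out {2}∪∅={2}
  n13('cbda'): parent n12 fail=7; on 'a' 7→0 → fail=14;  out {3}∪∅={3}
  n17('adab'): parent n16 fail=14; on 'b' 14 → fail=20;  out ∅∪∅=∅
  n22('abdb'): parent n21 fail=7; on 'b' 7 → fail=8;  out {5}∪∅={5}
  n18('adabd'): parent n17 fail=20; on 'd' 20 → fail=21;  out ∅∪∅=∅
  n19('adabdb'): parent n18 fail=21; on 'b' 21 → fail=22;  out {4}∪{5}={4,5}

Text stream:
[0] read 'd'  n0⇒n7
[1] read 'b'  n7⇒n8
[2] read 'd'  n8⇒n9
[3] read 'd'  n9⇒n10  ** P2@[0:3]
[4] read 'c'  n10⇒n1 ·f
[5] read 'a'  n1⇒n2
[6] read 'c'  n2⇒n3  ** P0@[4:6]
[7] read 'd'  n3⇒n7 ·f
[8] read 'c'  n7⇒n1 ·f
[9] read 'a'  n1⇒n2
[10] read 'b'  n2⇒n20 ·f
[11] read 'd'  n20⇒n21
[12] read 'b'  n21⇒n22  ** P5@[9:12]
[13] read 'd'  n22⇒n9 ·f
[14] read 'b'  n9⇒n8 ·f
[15] read 'd'  n8⇒n9
[16] read 'd'  n9⇒n10  ** P2@[13:16]
[17] read 'd'  n10⇒n7 ·f
[18] read 'c'  n7⇒n1 ·f
[19] read 'c'  n1⇒n4
[20] read 'd'  n4⇒n5
[21] read 'a'  n5⇒n6  ** P1@[18:21]
[22] read 'b'  n6⇒n20 ·f
[23] read 'a'  n20⇒n14 ·f
[24] read 'd'  n14⇒n15
[25] read 'a'  n15⇒n16
[26] read 'b'  n16⇒n17
[27] read 'd'  n17⇒n18
[28] read 'b'  n18⇒n19  ** P4@[23:28],P5@[25:28]
[29] read 'a'  n19⇒n14 ·f
[30] read 'b'  n14⇒n20
[31] read 'd'  n20⇒n21
[32] read 'b'  n21⇒n22  ** P5@[29:32]
[33] read 'd'  n22⇒n9 ·f
[34] read 'a'  n9⇒n14 ·f
[35] read 'a'  n14⇒n14 ·f
[36] read 'a'  n14⇒n14 ·f
[37] read 'c'  n14⇒n1 ·f
[38] read 'c'  n1⇒n4
[39] read 'c'  n4⇒n4 ·f
[40] read 'a'  n4⇒n2 ·f
[41] read 'c'  n2⇒n3  ** P0@[39:41]
[42] read 'c'  n3⇒n4 ·f
[43] read 'd'  n4⇒n5
[44] read 'b'  n5⇒n8 ·f
[45] read 'd'  n8⇒n9
[46] read 'd'  n9⇒n10  ** P2@[43:46]
[47] read 'a'  n10⇒n14 ·f
[48] read 'c'  n14⇒n1 ·f
[49] read 'c'  n1⇒n4
[50] read 'd'  n4⇒n5
[51] read 'b'  n5⇒n8 ·f
[52] read 'b'  n8⇒n0 ·f
[53] read 'c'  n0⇒n1
[54] read 'd'  n1⇒n7 ·f
[55] read 'b'  n7⇒n8
[56] read 'c'  n8⇒n1 ·f
[57] read 'a'  n1⇒n2
[58] read 'c'  n2⇒n3  ** P0@[56:58]
[59] read 'a'  n3⇒n2 ·f
[60] read 'd'  n2⇒n15 ·f
[61] read 'a'  n15⇒n16
[62] read 'b'  n16⇒n17
[63] read 'd'  n17⇒n18
[64] read 'b'  n18⇒n19  ** P4@[59:64],P5@[61:64]
[65] read 'c'  n19⇒n1 ·f
[66] read 'a'  n1⇒n2
[67] read 'c'  n2⇒n3  ** P0@[65:67]
[68] read 'c'  n3⇒n4 ·f
[69] read 'c'  n4⇒n4 ·f

Matches: [[3,2],[6,0],[12,5],[16,2],[21,1],[28,4],[28,5],[32,5],[41,0],[46,2],[58,0],[64,4],[64,5],[67,0]]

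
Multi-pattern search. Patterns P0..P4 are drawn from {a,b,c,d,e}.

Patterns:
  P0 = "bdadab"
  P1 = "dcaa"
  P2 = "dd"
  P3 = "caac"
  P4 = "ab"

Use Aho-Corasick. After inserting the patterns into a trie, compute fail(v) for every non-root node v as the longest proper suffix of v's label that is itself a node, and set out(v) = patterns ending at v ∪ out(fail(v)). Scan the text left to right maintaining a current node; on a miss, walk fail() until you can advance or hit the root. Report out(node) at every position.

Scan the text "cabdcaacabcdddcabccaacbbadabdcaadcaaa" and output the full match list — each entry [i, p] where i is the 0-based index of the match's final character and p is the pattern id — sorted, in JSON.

Build:
Trie (insert patterns):
  n0 'ε': a→16 b→1 c→12 d→7
  n1 'b': d→2
  n2 'bd': a→3
  n3 'bda': d→4
  n4 'bdad': a→5
  n5 'bdada': b→6
  n6 'bdadab': ·  [P0 ends]
  n7 'd': c→8 d→11
  n8 'dc': a→9
  n9 'dca': a→10
  n10 'dcaa': ·  [P1 ends]
  n11 'dd': ·  [P2 ends]
  n12 'c': a→13
  n13 'ca': a→14
  n14 'caa': c→15
  n15 'caac': ·  [P3 ends]
  n16 'a': b→17
  n17 'ab': ·  [P4 ends]

BFS fail/out derivation:
  n1('b'): parent n0 fail=0; on 'b' 0 → fail=0;  out ∅∪∅=∅
  n7('d'): parent n0 fail=0; on 'd' 0 → fail=0;  out ∅∪∅=∅
  n12('c'): parent n0 fail=0; on 'c' 0 → fail=0;  out ∅∪∅=∅
  n16('a'): parent n0 fail=0; on 'a' 0 → fail=0;  out ∅∪∅=∅
  n2('bd'): parent n1 fail=0; on 'd' 0 → fail=7;  out ∅∪∅=∅
  n8('dc'): parent n7 fail=0; on 'c' 0 → fail=12;  out ∅∪∅=∅
  n11('dd'): parent n7 fail=0; on 'd' 0 → fail=7;  out {2}∪∅={2}
  n13('ca'): parent n12 fail=0; on 'a' 0 → fail=16;  out ∅∪∅=∅
  n17('ab'): parent n16 fail=0; on 'b' 0 → fail=1;  out {4}∪∅={4}
  n3('bda'): parent n2 fail=7; on 'a' 7→0 → fail=16;  out ∅∪∅=∅
  n9('dca'): parent n8 fail=12; on 'a' 12 → fail=13;  out ∅∪∅=∅
  n14('caa'): parent n13 fail=16; on 'a' 16→0 → fail=16;  out ∅∪∅=∅
  n4('bdad'): parent n3 fail=16; on 'd' 16→0 → fail=7;  out ∅∪∅=∅
  n10('dcaa'): parent n9 fail=13; on 'a' 13 → fail=14;  out {1}∪∅={1}
  n15('caac'): parent n14 fail=16; on 'c' 16→0 → fail=12;  out {3}∪∅={3}
  n5('bdada'): parent n4 fail=7; on 'a' 7→0 → fail=16;  out ∅∪∅=∅
  n6('bdadab'): parent n5 fail=16; on 'b' 16 → fail=17;  out {0}∪{4}={0,4}

Text stream:
pos 0 'c': at 12
pos 1 'a': at 13
pos 2 'b': at 17 (fail-walked)  → match P4@[1:2]
pos 3 'd': at 2 (fail-walked)
pos 4 'c': at 8 (fail-walked)
pos 5 'a': at 9
pos 6 'a': at 10  → match P1@[3:6]
pos 7 'c': at 15 (fail-walked)  → match P3@[4:7]
pos 8 'a': at 13 (fail-walked)
pos 9 'b': at 17 (fail-walked)  → match P4@[8:9]
pos 10 'c': at 12 (fail-walked)
pos 11 'd': at 7 (fail-walked)
pos 12 'd': at 11  → match P2@[11:12]
pos 13 'd': at 11 (fail-walked)  → match P2@[12:13]
pos 14 'c': at 8 (fail-walked)
pos 15 'a': at 9
pos 16 'b': at 17 (fail-walked)  → match P4@[15:16]
pos 17 'c': at 12 (fail-walked)
pos 18 'c': at 12 (fail-walked)
pos 19 'a': at 13
pos 20 'a': at 14
pos 21 'c': at 15  → match P3@[18:21]
pos 22 'b': at 1 (fail-walked)
pos 23 'b': at 1 (fail-walked)
pos 24 'a': at 16 (fail-walked)
pos 25 'd': at 7 (fail-walked)
pos 26 'a': at 16 (fail-walked)
pos 27 'b': at 17  → match P4@[26:27]
pos 28 'd': at 2 (fail-walked)
pos 29 'c': at 8 (fail-walked)
pos 30 'a': at 9
pos 31 'a': at 10  → match P1@[28:31]
pos 32 'd': at 7 (fail-walked)
pos 33 'c': at 8
pos 34 'a': at 9
pos 35 'a': at 10  → match P1@[32:35]
pos 36 'a': at 16 (fail-walked)

All matches (sorted): [[2,4],[6,1],[7,3],[9,4],[12,2],[13,2],[16,4],[21,3],[27,4],[31,1],[35,1]]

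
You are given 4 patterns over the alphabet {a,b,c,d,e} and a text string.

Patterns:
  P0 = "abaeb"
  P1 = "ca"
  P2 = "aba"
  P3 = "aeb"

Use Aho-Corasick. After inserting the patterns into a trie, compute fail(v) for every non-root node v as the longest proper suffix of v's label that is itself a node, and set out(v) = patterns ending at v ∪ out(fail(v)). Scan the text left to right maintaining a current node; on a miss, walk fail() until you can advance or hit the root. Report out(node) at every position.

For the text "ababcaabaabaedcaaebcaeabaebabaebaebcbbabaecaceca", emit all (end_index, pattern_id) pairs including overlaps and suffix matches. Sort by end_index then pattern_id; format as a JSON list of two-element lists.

Build:
Trie nodes:
  0='ε' goto a→1 c→6
  1='a' goto b→2 e→8
  2='ab' goto a→3
  3='aba' goto e→4  [P2 ends]
  4='abae' goto b→5
  5='abaeb' goto ·  [P0 ends]
  6='c' goto a→7
  7='ca' goto ·  [P1 ends]
  8='ae' goto b→9
  9='aeb' goto ·  [P3 ends]

Failure links (BFS by depth):
  n1('a'): parent n0 fail=0; on 'a' 0 → fail=0;  out ∅∪∅=∅
  n6('c'): parent n0 fail=0; on 'c' 0 → fail=0;  out ∅∪∅=∅
  n2('ab'): parent n1 fail=0; on 'b' 0 → fail=0;  out ∅∪∅=∅
  n7('ca'): parent n6 fail=0; on 'a' 0 → fail=1;  out {1}∪∅={1}
  n8('ae'): parent n1 fail=0; on 'e' 0 → fail=0;  out ∅∪∅=∅
  n3('aba'): parent n2 fail=0; on 'a' 0 → fail=1;  out {2}∪∅={2}
  n9('aeb'): parent n8 fail=0; on 'b' 0 → fail=0;  out {3}∪∅={3}
  n4('abae'): parent n3 fail=1; on 'e' 1 → fail=8;  out ∅∪∅=∅
  n5('abaeb'): parent n4 fail=8; on 'b' 8 → fail=9;  out {0}∪{3}={0,3}

Run:
i=0 'a': node 0→1
i=1 'b': node 1→2
i=2 'a': node 2→3  → match P2@[0:2]
i=3 'b': node 3→2 (fail-walked)
i=4 'c': node 2→6 (fail-walked)
i=5 'a': node 6→7  → match P1@[4:5]
i=6 'a': node 7→1 (fail-walked)
i=7 'b': node 1→2
i=8 'a': node 2→3  → match P2@[6:8]
i=9 'a': node 3→1 (fail-walked)
i=10 'b': node 1→2
i=11 'a': node 2→3  → match P2@[9:11]
i=12 'e': node 3→4
i=13 'd': node 4→0 (fail-walked)
i=14 'c': node 0→6
i=15 'a': node 6→7  → match P1@[14:15]
i=16 'a': node 7→1 (fail-walked)
i=17 'e': node 1→8
i=18 'b': node 8→9  → match P3@[16:18]
i=19 'c': node 9→6 (fail-walked)
i=20 'a': node 6→7  → match P1@[19:20]
i=21 'e': node 7→8 (fail-walked)
i=22 'a': node 8→1 (fail-walked)
i=23 'b': node 1→2
i=24 'a': node 2→3  → match P2@[22:24]
i=25 'e': node 3→4
i=26 'b': node 4→5  → match P0@[22:26],P3@[24:26]
i=27 'a': node 5→1 (fail-walked)
i=28 'b': node 1→2
i=29 'a': node 2→3  → match P2@[27:29]
i=30 'e': node 3→4
i=31 'b': node 4→5  → match P0@[27:31],P3@[29:31]
i=32 'a': node 5→1 (fail-walked)
i=33 'e': node 1→8
i=34 'b': node 8→9  → match P3@[32:34]
i=35 'c': node 9→6 (fail-walked)
i=36 'b': node 6→0 (fail-walked)
i=37 'b': node 0→0
i=38 'a': node 0→1
i=39 'b': node 1→2
i=40 'a': node 2→3  → match P2@[38:40]
i=41 'e': node 3→4
i=42 'c': node 4→6 (fail-walked)
i=43 'a': node 6→7  → match P1@[42:43]
i=44 'c': node 7→6 (fail-walked)
i=45 'e': node 6→0 (fail-walked)
i=46 'c': node 0→6
i=47 'a': node 6→7  → match P1@[46:47]

Matches: [[2,2],[5,1],[8,2],[11,2],[15,1],[18,3],[20,1],[24,2],[26,0],[26,3],[29,2],[31,0],[31,3],[34,3],[40,2],[43,1],[47,1]]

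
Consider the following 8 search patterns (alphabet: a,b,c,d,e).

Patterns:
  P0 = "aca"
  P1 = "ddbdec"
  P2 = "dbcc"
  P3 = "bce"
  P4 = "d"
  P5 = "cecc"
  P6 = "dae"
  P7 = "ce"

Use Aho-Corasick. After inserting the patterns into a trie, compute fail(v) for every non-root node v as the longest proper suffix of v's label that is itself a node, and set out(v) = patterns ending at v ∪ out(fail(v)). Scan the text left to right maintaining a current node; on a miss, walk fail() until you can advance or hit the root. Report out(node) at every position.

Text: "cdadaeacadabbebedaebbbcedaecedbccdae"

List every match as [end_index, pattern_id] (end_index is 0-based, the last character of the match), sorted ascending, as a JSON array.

Build:
Trie nodes:
  n0 'ε': a→1 b→13 c→16 d→4
  n1 'a': c→2
  n2 'ac': a→3
  n3 'aca': ·  [P0 ends]
  n4 'd': a→20 b→10 d→5  [P4 ends]
  n5 'dd': b→6
  n6 'ddb': d→7
  n7 'ddbd': e→8
  n8 'ddbde': c→9
  n9 'ddbdec': ·  [P1 ends]
  n10 'db': c→11
  n11 'dbc': c→12
  n12 'dbcc': ·  [P2 ends]
  n13 'b': c→14
  n14 'bc': e→15
  n15 'bce': ·  [P3 ends]
  n16 'c': e→17
  n17 'ce': c→18  [P7 ends]
  n18 'cec': c→19
  n19 'cecc': ·  [P5 ends]
  n20 'da': e→21
  n21 'dae': ·  [P6 ends]

Failure links (BFS by depth):
  n1('a'): parent n0 fail=0; on 'a' 0 → fail=0;  out ∅∪∅=∅
  n4('d'): parent n0 fail=0; on 'd' 0 → fail=0;  out {4}∪∅={4}
  n13('b'): parent n0 fail=0; on 'b' 0 → fail=0;  out ∅∪∅=∅
  n16('c'): parent n0 fail=0; on 'c' 0 → fail=0;  out ∅∪∅=∅
  n2('ac'): parent n1 fail=0; on 'c' 0 → fail=16;  out ∅∪∅=∅
  n5('dd'): parent n4 fail=0; on 'd' 0 → fail=4;  out ∅∪{4}={4}
  n10('db'): parent n4 fail=0; on 'b' 0 → fail=13;  out ∅∪∅=∅
  n14('bc'): parent n13 fail=0; on 'c' 0 → fail=16;  out ∅∪∅=∅
  n17('ce'): parent n16 fail=0; on 'e' 0 → fail=0;  out {7}∪∅={7}
  n20('da'): parent n4 fail=0; on 'a' 0 → fail=1;  out ∅∪∅=∅
  n3('aca'): parent n2 fail=16; on 'a' 16→0 → fail=1;  out {0}∪∅={0}
  n6('ddb'): parent n5 fail=4; on 'b' 4 → fail=10;  out ∅∪∅=∅
  n11('dbc'): parent n10 fail=13; on 'c' 13 → fail=14;  out ∅∪∅=∅
  n15('bce'): parent n14 fail=16; on 'e' 16 → fail=17;  out {3}∪{7}={3,7}
  n18('cec'): parent n17 fail=0; on 'c' 0 → fail=16;  out ∅∪∅=∅
  n21('dae'): parent n20 fail=1; on 'e' 1→0 → fail=0;  out {6}∪∅={6}
  n7('ddbd'): parent n6 fail=10; on 'd' 10→13→0 → fail=4;  out ∅∪{4}={4}
  n12('dbcc'): parent n11 fail=14; on 'c' 14→16→0 → fail=16;  out {2}∪∅={2}
  n19('cecc'): parent n18 fail=16; on 'c' 16→0 → fail=16;  out {5}∪∅={5}
  n8('ddbde'): parent n7 fail=4; on 'e' 4→0 → fail=0;  out ∅∪∅=∅
  n9('ddbdec'): parent n8 fail=0; on 'c' 0 → fail=16;  out {1}∪∅={1}

Run:
pos 0 'c': at 16
pos 1 'd': at 4 (fail-walked)  → match P4@[1:1]
pos 2 'a': at 20
pos 3 'd': at 4 (fail-walked)  → match P4@[3:3]
pos 4 'a': at 20
pos 5 'e': at 21  → match P6@[3:5]
pos 6 'a': at 1 (fail-walked)
pos 7 'c': at 2
pos 8 'a': at 3  → match P0@[6:8]
pos 9 'd': at 4 (fail-walked)  → match P4@[9:9]
pos 10 'a': at 20
pos 11 'b': at 13 (fail-walked)
pos 12 'b': at 13 (fail-walked)
pos 13 'e': at 0 (fail-walked)
pos 14 'b': at 13
pos 15 'e': at 0 (fail-walked)
pos 16 'd': at 4  → match P4@[16:16]
pos 17 'a': at 20
pos 18 'e': at 21  → match P6@[16:18]
pos 19 'b': at 13 (fail-walked)
pos 20 'b': at 13 (fail-walked)
pos 21 'b': at 13 (fail-walked)
pos 22 'c': at 14
pos 23 'e': at 15  → match P3@[21:23],P7@[22:23]
pos 24 'd': at 4 (fail-walked)  → match P4@[24:24]
pos 25 'a': at 20
pos 26 'e': at 21  → match P6@[24:26]
pos 27 'c': at 16 (fail-walked)
pos 28 'e': at 17  → match P7@[27:28]
pos 29 'd': at 4 (fail-walked)  → match P4@[29:29]
pos 30 'b': at 10
pos 31 'c': at 11
pos 32 'c': at 12  → match P2@[29:32]
pos 33 'd': at 4 (fail-walked)  → match P4@[33:33]
pos 34 'a': at 20
pos 35 'e': at 21  → match P6@[33:35]

All matches (sorted): [[1,4],[3,4],[5,6],[8,0],[9,4],[16,4],[18,6],[23,3],[23,7],[24,4],[26,6],[28,7],[29,4],[32,2],[33,4],[35,6]]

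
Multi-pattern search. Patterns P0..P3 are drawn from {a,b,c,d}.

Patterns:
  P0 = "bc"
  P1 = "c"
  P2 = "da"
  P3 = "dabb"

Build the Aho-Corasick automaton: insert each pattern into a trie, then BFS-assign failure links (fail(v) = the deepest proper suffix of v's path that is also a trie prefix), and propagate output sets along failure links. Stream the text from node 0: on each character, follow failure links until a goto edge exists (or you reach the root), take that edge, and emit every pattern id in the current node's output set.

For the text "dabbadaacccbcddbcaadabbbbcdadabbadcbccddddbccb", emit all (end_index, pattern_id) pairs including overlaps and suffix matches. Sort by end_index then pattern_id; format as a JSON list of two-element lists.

Build:
Trie (insert patterns):
  0='ε' goto b→1 c→3 d→4
  1='b' goto c→2
  2='bc' goto ·  ←P0
  3='c' goto ·  ←P1
  4='d' goto a→5
  5='da' goto b→6  ←P2
  6='dab' goto b→7
  7='dabb' goto ·  ←P3

BFS fail/out derivation:
  fail(1) 'b': from fail(0)=0 chase 'b': 0 ⇒ 0;  out=∅∪out(0)=∅
  fail(3) 'c': from fail(0)=0 chase 'c': 0 ⇒ 0;  out={1}∪out(0)={1}
  fail(4) 'd': from fail(0)=0 chase 'd': 0 ⇒ 0;  out=∅∪out(0)=∅
  fail(2) 'bc': from fail(1)=0 chase 'c': 0 ⇒ 3;  out={0}∪out(3)={0,1}
  fail(5) 'da': from fail(4)=0 chase 'a': 0 ⇒ 0;  out={2}∪out(0)={2}
  fail(6) 'dab': from fail(5)=0 chase 'b': 0 ⇒ 1;  out=∅∪out(1)=∅
  fail(7) 'dabb': from fail(6)=1 chase 'b': 1→0 ⇒ 1;  out={3}∪out(1)={3}

Text stream:
i=0 'd': node 0→4
i=1 'a': node 4→5  → match P2@[0:1]
i=2 'b': node 5→6
i=3 'b': node 6→7  → match P3@[0:3]
i=4 'a': node 7→0 (fail-walked)
i=5 'd': node 0→4
i=6 'a': node 4→5  → match P2@[5:6]
i=7 'a': node 5→0 (fail-walked)
i=8 'c': node 0→3  → match P1@[8:8]
i=9 'c': node 3→3 (fail-walked)  → match P1@[9:9]
i=10 'c': node 3→3 (fail-walked)  → match P1@[10:10]
i=11 'b': node 3→1 (fail-walked)
i=12 'c': node 1→2  → match P0@[11:12],P1@[12:12]
i=13 'd': node 2→4 (fail-walked)
i=14 'd': node 4→4 (fail-walked)
i=15 'b': node 4→1 (fail-walked)
i=16 'c': node 1→2  → match P0@[15:16],P1@[16:16]
i=17 'a': node 2→0 (fail-walked)
i=18 'a': node 0→0
i=19 'd': node 0→4
i=20 'a': node 4→5  → match P2@[19:20]
i=21 'b': node 5→6
i=22 'b': node 6→7  → match P3@[19:22]
i=23 'b': node 7→1 (fail-walked)
i=24 'b': node 1→1 (fail-walked)
i=25 'c': node 1→2  → match P0@[24:25],P1@[25:25]
i=26 'd': node 2→4 (fail-walked)
i=27 'a': node 4→5  → match P2@[26:27]
i=28 'd': node 5→4 (fail-walked)
i=29 'a': node 4→5  → match P2@[28:29]
i=30 'b': node 5→6
i=31 'b': node 6→7  → match P3@[28:31]
i=32 'a': node 7→0 (fail-walked)
i=33 'd': node 0→4
i=34 'c': node 4→3 (fail-walked)  → match P1@[34:34]
i=35 'b': node 3→1 (fail-walked)
i=36 'c': node 1→2  → match P0@[35:36],P1@[36:36]
i=37 'c': node 2→3 (fail-walked)  → match P1@[37:37]
i=38 'd': node 3→4 (fail-walked)
i=39 'd': node 4→4 (fail-walked)
i=40 'd': node 4→4 (fail-walked)
i=41 'd': node 4→4 (fail-walked)
i=42 'b': node 4→1 (fail-walked)
i=43 'c': node 1→2  → match P0@[42:43],P1@[43:43]
i=44 'c': node 2→3 (fail-walked)  → match P1@[44:44]
i=45 'b': node 3→1 (fail-walked)

Result: [[1,2],[3,3],[6,2],[8,1],[9,1],[10,1],[12,0],[12,1],[16,0],[16,1],[20,2],[22,3],[25,0],[25,1],[27,2],[29,2],[31,3],[34,1],[36,0],[36,1],[37,1],[43,0],[43,1],[44,1]]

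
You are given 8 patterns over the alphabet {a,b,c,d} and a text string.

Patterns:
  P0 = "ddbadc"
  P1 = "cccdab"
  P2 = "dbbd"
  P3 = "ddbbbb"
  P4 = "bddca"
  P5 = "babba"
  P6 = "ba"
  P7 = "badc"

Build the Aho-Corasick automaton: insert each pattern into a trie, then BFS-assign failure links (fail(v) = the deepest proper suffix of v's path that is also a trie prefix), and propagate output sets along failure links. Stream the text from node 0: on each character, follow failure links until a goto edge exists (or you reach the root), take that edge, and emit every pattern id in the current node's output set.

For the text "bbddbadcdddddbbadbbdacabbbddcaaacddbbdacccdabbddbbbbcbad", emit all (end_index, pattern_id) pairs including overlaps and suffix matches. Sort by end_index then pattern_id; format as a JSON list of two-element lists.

Build:
Trie (insert patterns):
  0='ε' goto b→19 c→7 d→1
  1='d' goto b→13 d→2
  2='dd' goto b→3
  3='ddb' goto a→4 b→16
  4='ddba' goto d→5
  5='ddbad' goto c→6
  6='ddbadc' goto ·  [P0 ends]
  7='c' goto c→8
  8='cc' goto c→9
  9='ccc' goto d→10
  10='cccd' goto a→11
  11='cccda' goto b→12
  12='cccdab' goto ·  [P1 ends]
  13='db' goto b→14
  14='dbb' goto d→15
  15='dbbd' goto ·  [P2 ends]
  16='ddbb' goto b→17
  17='ddbbb' goto b→18
  18='ddbbbb' goto ·  [P3 ends]
  19='b' goto a→24 d→20
  20='bd' goto d→21
  21='bdd' goto c→22
  22='bddc' goto a→23
  23='bddca' goto ·  [P4 ends]
  24='ba' goto b→25 d→28  [P6 ends]
  25='bab' goto b→26
  26='babb' goto a→27
  27='babba' goto ·  [P5 ends]
  28='bad' goto c→29
  29='badc' goto ·  [P7 ends]

Failure links (BFS by depth):
  fail(1) 'd': from fail(0)=0 chase 'd': 0 ⇒ 0;  out=∅∪out(0)=∅
  fail(7) 'c': from fail(0)=0 chase 'c': 0 ⇒ 0;  out=∅∪out(0)=∅
  fail(19) 'b': from fail(0)=0 chase 'b': 0 ⇒ 0;  out=∅∪out(0)=∅
  fail(2) 'dd': from fail(1)=0 chase 'd': 0 ⇒ 1;  out=∅∪out(1)=∅
  fail(8) 'cc': from fail(7)=0 chase 'c': 0 ⇒ 7;  out=∅∪out(7)=∅
  fail(13) 'db': from fail(1)=0 chase 'b': 0 ⇒ 19;  out=∅∪out(19)=∅
  fail(20) 'bd': from fail(19)=0 chase 'd': 0 ⇒ 1;  out=∅∪out(1)=∅
  fail(24) 'ba': from fail(19)=0 chase 'a': 0 ⇒ 0;  out={6}∪out(0)={6}
  fail(3) 'ddb': from fail(2)=1 chase 'b': 1 ⇒ 13;  out=∅∪out(13)=∅
  fail(9) 'ccc': from fail(8)=7 chase 'c': 7 ⇒ 8;  out=∅∪out(8)=∅
  fail(14) 'dbb': from fail(13)=19 chase 'b': 19→0 ⇒ 19;  out=∅∪out(19)=∅
  fail(21) 'bdd': from fail(20)=1 chase 'd': 1 ⇒ 2;  out=∅∪out(2)=∅
  fail(25) 'bab': from fail(24)=0 chase 'b': 0 ⇒ 19;  out=∅∪out(19)=∅
  fail(28) 'bad': from fail(24)=0 chase 'd': 0 ⇒ 1;  out=∅∪out(1)=∅
  fail(4) 'ddba': from fail(3)=13 chase 'a': 13→19 ⇒ 24;  out=∅∪out(24)={6}
  fail(10) 'cccd': from fail(9)=8 chase 'd': 8→7→0 ⇒ 1;  out=∅∪out(1)=∅
  fail(15) 'dbbd': from fail(14)=19 chase 'd': 19 ⇒ 20;  out={2}∪out(20)={2}
  fail(16) 'ddbb': from fail(3)=13 chase 'b': 13 ⇒ 14;  out=∅∪out(14)=∅
  fail(22) 'bddc': from fail(21)=2 chase 'c': 2→1→0 ⇒ 7;  out=∅∪out(7)=∅
  fail(26) 'babb': from fail(25)=19 chase 'b': 19→0 ⇒ 19;  out=∅∪out(19)=∅
  fail(29) 'badc': from fail(28)=1 chase 'c': 1→0 ⇒ 7;  out={7}∪out(7)={7}
  fail(5) 'ddbad': from fail(4)=24 chase 'd': 24 ⇒ 28;  out=∅∪out(28)=∅
  fail(11) 'cccda': from fail(10)=1 chase 'a': 1→0 ⇒ 0;  out=∅∪out(0)=∅
  fail(17) 'ddbbb': from fail(16)=14 chase 'b': 14→19→0 ⇒ 19;  out=∅∪out(19)=∅
  fail(23) 'bddca': from fail(22)=7 chase 'a': 7→0 ⇒ 0;  out={4}∪out(0)={4}
  fail(27) 'babba': from fail(26)=19 chase 'a': 19 ⇒ 24;  out={5}∪out(24)={5,6}
  fail(6) 'ddbadc': from fail(5)=28 chase 'c': 28 ⇒ 29;  out={0}∪out(29)={0,7}
  fail(12) 'cccdab': from fail(11)=0 chase 'b': 0 ⇒ 19;  out={1}∪out(19)={1}
  fail(18) 'ddbbbb': from fail(17)=19 chase 'b': 19→0 ⇒ 19;  out={3}∪out(19)={3}

Scan:
pos 0 'b': at 19
pos 1 'b': at 19 (via fail)
pos 2 'd': at 20
pos 3 'd': at 21
pos 4 'b': at 3 (via fail)
pos 5 'a': at 4  → match P6@[4:5]
pos 6 'd': at 5
pos 7 'c': at 6  → match P0@[2:7],P7@[4:7]
pos 8 'd': at 1 (via fail)
pos 9 'd': at 2
pos 10 'd': at 2 (via fail)
pos 11 'd': at 2 (via fail)
pos 12 'd': at 2 (via fail)
pos 13 'b': at 3
pos 14 'b': at 16
pos 15 'a': at 24 (via fail)  → match P6@[14:15]
pos 16 'd': at 28
pos 17 'b': at 13 (via fail)
pos 18 'b': at 14
pos 19 'd': at 15  → match P2@[16:19]
pos 20 'a': at 0 (via fail)
pos 21 'c': at 7
pos 22 'a': at 0 (via fail)
pos 23 'b': at 19
pos 24 'b': at 19 (via fail)
pos 25 'b': at 19 (via fail)
pos 26 'd': at 20
pos 27 'd': at 21
pos 28 'c': at 22
pos 29 'a': at 23  → match P4@[25:29]
pos 30 'a': at 0 (via fail)
pos 31 'a': at 0
pos 32 'c': at 7
pos 33 'd': at 1 (via fail)
pos 34 'd': at 2
pos 35 'b': at 3
pos 36 'b': at 16
pos 37 'd': at 15 (via fail)  → match P2@[34:37]
pos 38 'a': at 0 (via fail)
pos 39 'c': at 7
pos 40 'c': at 8
pos 41 'c': at 9
pos 42 'd': at 10
pos 43 'a': at 11
pos 44 'b': at 12  → match P1@[39:44]
pos 45 'b': at 19 (via fail)
pos 46 'd': at 20
pos 47 'd': at 21
pos 48 'b': at 3 (via fail)
pos 49 'b': at 16
pos 50 'b': at 17
pos 51 'b': at 18  → match P3@[46:51]
pos 52 'c': at 7 (via fail)
pos 53 'b': at 19 (via fail)
pos 54 'a': at 24  → match P6@[53:54]
pos 55 'd': at 28

All matches (sorted): [[5,6],[7,0],[7,7],[15,6],[19,2],[29,4],[37,2],[44,1],[51,3],[54,6]]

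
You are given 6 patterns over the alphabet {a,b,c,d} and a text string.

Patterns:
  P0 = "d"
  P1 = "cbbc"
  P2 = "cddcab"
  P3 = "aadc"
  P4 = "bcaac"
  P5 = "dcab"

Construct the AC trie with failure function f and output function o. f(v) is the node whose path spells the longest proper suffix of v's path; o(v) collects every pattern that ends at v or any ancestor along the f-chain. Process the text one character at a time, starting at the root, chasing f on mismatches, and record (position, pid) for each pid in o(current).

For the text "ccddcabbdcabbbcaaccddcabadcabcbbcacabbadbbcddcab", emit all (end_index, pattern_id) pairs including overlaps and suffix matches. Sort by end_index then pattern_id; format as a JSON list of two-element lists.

Construct AC machine:
Trie (insert patterns):
  n0 'ε': a→11 b→15 c→2 d→1
  n1 'd': c→20  ←P0
  n2 'c': b→3 d→6
  n3 'cb': b→4
  n4 'cbb': c→5
  n5 'cbbc': ·  ←P1
  n6 'cd': d→7
  n7 'cdd': c→8
  n8 'cddc': a→9
  n9 'cddca': b→10
  n10 'cddcab': ·  ←P2
  n11 'a': a→12
  n12 'aa': d→13
  n13 'aad': c→14
  n14 'aadc': ·  ←P3
  n15 'b': c→16
  n16 'bc': a→17
  n17 'bca': a→18
  n18 'bcaa': c→19
  n19 'bcaac': ·  ←P4
  n20 'dc': a→21
  n21 'dca': b→22
  n22 'dcab': ·  ←P5

BFS fail/out derivation:
  n1('d'): parent n0 fail=0; on 'd' 0 → fail=0;  out {0}∪∅={0}
  n2('c'): parent n0 fail=0; on 'c' 0 → fail=0;  out ∅∪∅=∅
  n11('a'): parent n0 fail=0; on 'a' 0 → fail=0;  out ∅∪∅=∅
  n15('b'): parent n0 fail=0; on 'b' 0 → fail=0;  out ∅∪∅=∅
  n3('cb'): parent n2 fail=0; on 'b' 0 → fail=15;  out ∅∪∅=∅
  n6('cd'): parent n2 fail=0; on 'd' 0 → fail=1;  out ∅∪{0}={0}
  n12('aa'): parent n11 fail=0; on 'a' 0 → fail=11;  out ∅∪∅=∅
  n16('bc'): parent n15 fail=0; on 'c' 0 → fail=2;  out ∅∪∅=∅
  n20('dc'): parent n1 fail=0; on 'c' 0 → fail=2;  out ∅∪∅=∅
  n4('cbb'): parent n3 fail=15; on 'b' 15→0 → fail=15;  out ∅∪∅=∅
  n7('cdd'): parent n6 fail=1; on 'd' 1→0 → fail=1;  out ∅∪{0}={0}
  n13('aad'): parent n12 fail=11; on 'd' 11→0 → fail=1;  out ∅∪{0}={0}
  n17('bca'): parent n16 fail=2; on 'a' 2→0 → fail=11;  out ∅∪∅=∅
  n21('dca'): parent n20 fail=2; on 'a' 2→0 → fail=11;  out ∅∪∅=∅
  n5('cbbc'): parent n4 fail=15; on 'c' 15 → fail=16;  out {1}∪∅={1}
  n8('cddc'): parent n7 fail=1; on 'c' 1 → fail=20;  out ∅∪∅=∅
  n14('aadc'): parent n13 fail=1; on 'c' 1 → fail=20;  out {3}∪∅={3}
  n18('bcaa'): parent n17 fail=11; on 'a' 11 → fail=12;  out ∅∪∅=∅
  n22('dcab'): parent n21 fail=11; on 'b' 11→0 → fail=15;  out {5}∪∅={5}
  n9('cddca'): parent n8 fail=20; on 'a' 20 → fail=21;  out ∅∪∅=∅
  n19('bcaac'): parent n18 fail=12; on 'c' 12→11→0 → fail=2;  out {4}∪∅={4}
  n10('cddcab'): parent n9 fail=21; on 'b' 21 → fail=22;  out {2}∪{5}={2,5}

Text stream:
i=0 'c': node 0→2
i=1 'c': node 2→2 ·f
i=2 'd': node 2→6  ** P0@[2:2]
i=3 'd': node 6→7  ** P0@[3:3]
i=4 'c': node 7→8
i=5 'a': node 8→9
i=6 'b': node 9→10  ** P2@[1:6],P5@[3:6]
i=7 'b': node 10→15 ·f
i=8 'd': node 15→1 ·f  ** P0@[8:8]
i=9 'c': node 1→20
i=10 'a': node 20→21
i=11 'b': node 21→22  ** P5@[8:11]
i=12 'b': node 22→15 ·f
i=13 'b': node 15→15 ·f
i=14 'c': node 15→16
i=15 'a': node 16→17
i=16 'a': node 17→18
i=17 'c': node 18→19  ** P4@[13:17]
i=18 'c': node 19→2 ·f
i=19 'd': node 2→6  ** P0@[19:19]
i=20 'd': node 6→7  ** P0@[20:20]
i=21 'c': node 7→8
i=22 'a': node 8→9
i=23 'b': node 9→10  ** P2@[18:23],P5@[20:23]
i=24 'a': node 10→11 ·f
i=25 'd': node 11→1 ·f  ** P0@[25:25]
i=26 'c': node 1→20
i=27 'a': node 20→21
i=28 'b': node 21→22  ** P5@[25:28]
i=29 'c': node 22→16 ·f
i=30 'b': node 16→3 ·f
i=31 'b': node 3→4
i=32 'c': node 4→5  ** P1@[29:32]
i=33 'a': node 5→17 ·f
i=34 'c': node 17→2 ·f
i=35 'a': node 2→11 ·f
i=36 'b': node 11→15 ·f
i=37 'b': node 15→15 ·f
i=38 'a': node 15→11 ·f
i=39 'd': node 11→1 ·f  ** P0@[39:39]
i=40 'b': node 1→15 ·f
i=41 'b': node 15→15 ·f
i=42 'c': node 15→16
i=43 'd': node 16→6 ·f  ** P0@[43:43]
i=44 'd': node 6→7  ** P0@[44:44]
i=45 'c': node 7→8
i=46 'a': node 8→9
i=47 'b': node 9→10  ** P2@[42:47],P5@[44:47]

All matches (sorted): [[2,0],[3,0],[6,2],[6,5],[8,0],[11,5],[17,4],[19,0],[20,0],[23,2],[23,5],[25,0],[28,5],[32,1],[39,0],[43,0],[44,0],[47,2],[47,5]]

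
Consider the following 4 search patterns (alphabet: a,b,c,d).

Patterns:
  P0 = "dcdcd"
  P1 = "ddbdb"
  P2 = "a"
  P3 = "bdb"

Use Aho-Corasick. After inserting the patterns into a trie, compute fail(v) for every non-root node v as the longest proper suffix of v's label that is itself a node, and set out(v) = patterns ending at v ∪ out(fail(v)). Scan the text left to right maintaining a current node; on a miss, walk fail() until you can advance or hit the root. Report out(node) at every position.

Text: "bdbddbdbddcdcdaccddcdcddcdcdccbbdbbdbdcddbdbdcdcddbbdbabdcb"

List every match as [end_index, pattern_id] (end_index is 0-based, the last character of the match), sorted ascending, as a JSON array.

Build automaton:
Trie nodes:
  n0 'ε': a→10 b→11 d→1
  n1 'd': c→2 d→6
  n2 'dc': d→3
  n3 'dcd': c→4
  n4 'dcdc': d→5
  n5 'dcdcd': ·  ←P0
  n6 'dd': b→7
  n7 'ddb': d→8
  n8 'ddbd': b→9
  n9 'ddbdb': ·  ←P1
  n10 'a': ·  ←P2
  n11 'b': d→12
  n12 'bd': b→13
  n13 'bdb': ·  ←P3

BFS fail/out derivation:
  n1('d'): parent n0 fail=0; on 'd' 0 → fail=0;  out ∅∪∅=∅
  n10('a'): parent n0 fail=0; on 'a' 0 → fail=0;  out {2}∪∅={2}
  n11('b'): parent n0 fail=0; on 'b' 0 → fail=0;  out ∅∪∅=∅
  n2('dc'): parent n1 fail=0; on 'c' 0 → fail=0;  out ∅∪∅=∅
  n6('dd'): parent n1 fail=0; on 'd' 0 → fail=1;  out ∅∪∅=∅
  n12('bd'): parent n11 fail=0; on 'd' 0 → fail=1;  out ∅∪∅=∅
  n3('dcd'): parent n2 fail=0; on 'd' 0 → fail=1;  out ∅∪∅=∅
  n7('ddb'): parent n6 fail=1; on 'b' 1→0 → fail=11;  out ∅∪∅=∅
  n13('bdb'): parent n12 fail=1; on 'b' 1→0 → fail=11;  out {3}∪∅={3}
  n4('dcdc'): parent n3 fail=1; on 'c' 1 → fail=2;  out ∅∪∅=∅
  n8('ddbd'): parent n7 fail=11; on 'd' 11 → fail=12;  out ∅∪∅=∅
  n5('dcdcd'): parent n4 fail=2; on 'd' 2 → fail=3;  out {0}∪∅={0}
  n9('ddbdb'): parent n8 fail=12; on 'b' 12 → fail=13;  out {1}∪{3}={1,3}

Run:
pos 0 'b': at 11
pos 1 'd': at 12
pos 2 'b': at 13  ** P3@[0:2]
pos 3 'd': at 12 (fail-walked)
pos 4 'd': at 6 (fail-walked)
pos 5 'b': at 7
pos 6 'd': at 8
pos 7 'b': at 9  ** P1@[3:7],P3@[5:7]
pos 8 'd': at 12 (fail-walked)
pos 9 'd': at 6 (fail-walked)
pos 10 'c': at 2 (fail-walked)
pos 11 'd': at 3
pos 12 'c': at 4
pos 13 'd': at 5  ** P0@[9:13]
pos 14 'a': at 10 (fail-walked)  ** P2@[14:14]
pos 15 'c': at 0 (fail-walked)
pos 16 'c': at 0
pos 17 'd': at 1
pos 18 'd': at 6
pos 19 'c': at 2 (fail-walked)
pos 20 'd': at 3
pos 21 'c': at 4
pos 22 'd': at 5  ** P0@[18:22]
pos 23 'd': at 6 (fail-walked)
pos 24 'c': at 2 (fail-walked)
pos 25 'd': at 3
pos 26 'c': at 4
pos 27 'd': at 5  ** P0@[23:27]
pos 28 'c': at 4 (fail-walked)
pos 29 'c': at 0 (fail-walked)
pos 30 'b': at 11
pos 31 'b': at 11 (fail-walked)
pos 32 'd': at 12
pos 33 'b': at 13  ** P3@[31:33]
pos 34 'b': at 11 (fail-walked)
pos 35 'd': at 12
pos 36 'b': at 13  ** P3@[34:36]
pos 37 'd': at 12 (fail-walked)
pos 38 'c': at 2 (fail-walked)
pos 39 'd': at 3
pos 40 'd': at 6 (fail-walked)
pos 41 'b': at 7
pos 42 'd': at 8
pos 43 'b': at 9  ** P1@[39:43],P3@[41:43]
pos 44 'd': at 12 (fail-walked)
pos 45 'c': at 2 (fail-walked)
pos 46 'd': at 3
pos 47 'c': at 4
pos 48 'd': at 5  ** P0@[44:48]
pos 49 'd': at 6 (fail-walked)
pos 50 'b': at 7
pos 51 'b': at 11 (fail-walked)
pos 52 'd': at 12
pos 53 'b': at 13  ** P3@[51:53]
pos 54 'a': at 10 (fail-walked)  ** P2@[54:54]
pos 55 'b': at 11 (fail-walked)
pos 56 'd': at 12
pos 57 'c': at 2 (fail-walked)
pos 58 'b': at 11 (fail-walked)

Result: [[2,3],[7,1],[7,3],[13,0],[14,2],[22,0],[27,0],[33,3],[36,3],[43,1],[43,3],[48,0],[53,3],[54,2]]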